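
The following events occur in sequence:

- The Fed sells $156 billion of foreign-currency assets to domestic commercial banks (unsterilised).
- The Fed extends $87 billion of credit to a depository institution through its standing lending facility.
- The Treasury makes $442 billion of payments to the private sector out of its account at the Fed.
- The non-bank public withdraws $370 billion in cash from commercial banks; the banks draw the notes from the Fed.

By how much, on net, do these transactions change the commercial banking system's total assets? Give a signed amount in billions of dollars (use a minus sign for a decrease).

Fed balance sheet:
  Assets:      Loans to banks +$87B, Foreign assets −$156B
  Liabilities: Bank reserves +$3B, Currency in circulation +$370B, Government deposits −$442B
Commercial banking system:
  Assets:      Reserves at CB +$3B, Foreign assets +$156B
  Liabilities: Checkable deposits +$72B, Borrowings from CB +$87B
Change in total bank assets = +$159 billion.

+$159 billion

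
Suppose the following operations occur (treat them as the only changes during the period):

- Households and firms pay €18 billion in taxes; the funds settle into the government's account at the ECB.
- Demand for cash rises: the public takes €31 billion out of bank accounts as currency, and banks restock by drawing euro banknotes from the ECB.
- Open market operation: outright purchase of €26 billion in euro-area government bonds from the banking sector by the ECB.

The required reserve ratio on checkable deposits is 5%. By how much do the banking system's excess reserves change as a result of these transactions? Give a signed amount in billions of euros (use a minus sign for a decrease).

-€20.55 billion

Government account inflow €18 billion: reserves −€18B, deposits −€18B.
Currency withdrawal €31 billion: reserves −€31B, deposits −€31B.
OMO purchase (from banks) €26 billion: reserves +€26B, deposits 0.
Totals: Δreserves = −€23B, Δdeposits = −€49B.
Δrequired reserves = 5% × −€49B = −€2.45B.
Δexcess reserves = Δreserves − Δrequired = −€23B − (−€2.45B) = -€20.55 billion.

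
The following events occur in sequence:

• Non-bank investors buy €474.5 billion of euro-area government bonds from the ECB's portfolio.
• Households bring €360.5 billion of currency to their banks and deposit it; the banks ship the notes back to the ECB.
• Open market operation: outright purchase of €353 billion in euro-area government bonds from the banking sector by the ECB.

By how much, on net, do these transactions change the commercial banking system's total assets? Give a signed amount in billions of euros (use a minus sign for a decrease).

-€114 billion

ECB balance sheet:
  Assets:      Securities −€121.5B
  Liabilities: Bank reserves +€239B, Currency in circulation −€360.5B
Commercial banking system:
  Assets:      Reserves at CB +€239B, Securities −€353B
  Liabilities: Checkable deposits −€114B
Change in total bank assets = -€114 billion.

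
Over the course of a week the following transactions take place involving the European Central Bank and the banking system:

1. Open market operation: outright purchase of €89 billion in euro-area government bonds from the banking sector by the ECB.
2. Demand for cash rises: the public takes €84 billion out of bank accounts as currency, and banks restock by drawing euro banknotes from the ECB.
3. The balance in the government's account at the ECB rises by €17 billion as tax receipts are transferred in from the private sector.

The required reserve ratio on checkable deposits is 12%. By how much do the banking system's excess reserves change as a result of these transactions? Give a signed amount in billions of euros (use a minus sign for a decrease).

+€0.12 billion

OMO purchase (from banks) €89 billion: reserves +€89B, deposits 0.
Currency withdrawal €84 billion: reserves −€84B, deposits −€84B.
Government account inflow €17 billion: reserves −€17B, deposits −€17B.
Totals: Δreserves = −€12B, Δdeposits = −€101B.
Δrequired reserves = 12% × −€101B = −€12.12B.
Δexcess reserves = Δreserves − Δrequired = −€12B − (−€12.12B) = +€0.12 billion.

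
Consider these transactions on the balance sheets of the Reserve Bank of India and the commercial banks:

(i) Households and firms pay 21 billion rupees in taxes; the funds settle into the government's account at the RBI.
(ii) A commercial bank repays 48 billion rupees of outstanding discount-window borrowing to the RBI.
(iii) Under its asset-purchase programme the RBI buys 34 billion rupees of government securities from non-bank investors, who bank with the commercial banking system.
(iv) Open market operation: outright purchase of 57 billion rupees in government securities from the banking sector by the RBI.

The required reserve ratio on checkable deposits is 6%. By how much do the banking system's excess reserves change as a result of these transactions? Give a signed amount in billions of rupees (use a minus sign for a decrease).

Government account inflow 21 billion rupees: reserves −21B, deposits −21B.
Discount-window repayment 48 billion rupees: reserves −48B, deposits 0.
Asset purchase (from non-banks) 34 billion rupees: reserves +34B, deposits +34B.
OMO purchase (from banks) 57 billion rupees: reserves +57B, deposits 0.
Totals: Δreserves = +22B, Δdeposits = +13B.
Δrequired reserves = 6% × +13B = +0.78B.
Δexcess reserves = Δreserves − Δrequired = +22B − (+0.78B) = +21.22 billion.

+21.22 billion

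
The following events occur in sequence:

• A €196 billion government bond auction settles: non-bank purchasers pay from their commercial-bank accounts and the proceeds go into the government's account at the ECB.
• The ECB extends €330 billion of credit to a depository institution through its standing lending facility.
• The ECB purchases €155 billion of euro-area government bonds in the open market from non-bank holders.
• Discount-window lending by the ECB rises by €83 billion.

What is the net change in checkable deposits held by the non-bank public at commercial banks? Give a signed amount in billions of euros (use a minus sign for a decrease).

-€41 billion

ECB balance sheet:
  Assets:      Securities +€155B, Loans to banks +€413B
  Liabilities: Bank reserves +€372B, Government deposits +€196B
Commercial banking system:
  Assets:      Reserves at CB +€372B
  Liabilities: Checkable deposits −€41B, Borrowings from CB +€413B
So the change in checkable deposits held by the non-bank public at commercial banks is -€41 billion.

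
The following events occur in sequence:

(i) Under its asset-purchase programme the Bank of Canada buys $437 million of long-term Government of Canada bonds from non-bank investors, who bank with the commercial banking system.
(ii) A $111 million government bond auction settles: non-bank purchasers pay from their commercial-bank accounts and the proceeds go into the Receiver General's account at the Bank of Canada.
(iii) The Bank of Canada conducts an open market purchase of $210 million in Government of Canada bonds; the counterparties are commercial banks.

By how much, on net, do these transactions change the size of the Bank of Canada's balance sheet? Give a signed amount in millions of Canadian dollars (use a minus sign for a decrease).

Bank of Canada balance sheet:
  Assets:      Securities +$647M
  Liabilities: Bank reserves +$536M, Government deposits +$111M
Change in total Bank of Canada assets = +$647 million.

+$647 million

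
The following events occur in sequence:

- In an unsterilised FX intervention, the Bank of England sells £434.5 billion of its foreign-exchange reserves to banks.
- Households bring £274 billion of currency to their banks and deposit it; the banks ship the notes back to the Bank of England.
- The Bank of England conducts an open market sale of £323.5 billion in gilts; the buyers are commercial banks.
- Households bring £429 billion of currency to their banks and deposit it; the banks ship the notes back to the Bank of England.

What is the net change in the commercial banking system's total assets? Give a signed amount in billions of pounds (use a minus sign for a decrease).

+£703 billion

FX sale £434.5 billion: just an asset swap on bank balance sheets → 0.
Currency deposit £274 billion: bank balance sheets expand → +£274B.
OMO sale (to banks) £323.5 billion: just an asset swap on bank balance sheets → 0.
Currency deposit £429 billion: bank balance sheets expand → +£429B.
Net: 0 + 274 + 0 + 429 = +£703 billion.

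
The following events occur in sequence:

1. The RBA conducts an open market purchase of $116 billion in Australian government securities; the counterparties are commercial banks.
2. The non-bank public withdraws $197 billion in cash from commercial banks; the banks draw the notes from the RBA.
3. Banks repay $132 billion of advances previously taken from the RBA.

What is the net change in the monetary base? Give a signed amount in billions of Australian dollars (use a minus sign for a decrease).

-$16 billion

OMO purchase (from banks) $116 billion: RBA balance sheet expands → +$116B.
Currency withdrawal $197 billion: just a shift between currency and reserves — both are base money → 0.
Discount-window repayment $132 billion: RBA balance sheet contracts → −$132B.
Net: 116 + 0 − 132 = -$16 billion.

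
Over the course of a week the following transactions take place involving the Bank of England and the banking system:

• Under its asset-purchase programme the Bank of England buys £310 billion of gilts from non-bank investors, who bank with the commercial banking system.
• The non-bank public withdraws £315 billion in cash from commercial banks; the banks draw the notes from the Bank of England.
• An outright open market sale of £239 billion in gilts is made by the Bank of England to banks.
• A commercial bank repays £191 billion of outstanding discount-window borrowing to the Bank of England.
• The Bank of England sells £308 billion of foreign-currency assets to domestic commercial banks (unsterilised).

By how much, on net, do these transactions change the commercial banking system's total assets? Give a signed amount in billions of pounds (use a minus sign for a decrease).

-£196 billion

Bank of England balance sheet:
  Assets:      Securities +£71B, Loans to banks −£191B, Foreign assets −£308B
  Liabilities: Bank reserves −£743B, Currency in circulation +£315B
Commercial banking system:
  Assets:      Reserves at CB −£743B, Securities +£239B, Foreign assets +£308B
  Liabilities: Checkable deposits −£5B, Borrowings from CB −£191B
Change in total bank assets = -£196 billion.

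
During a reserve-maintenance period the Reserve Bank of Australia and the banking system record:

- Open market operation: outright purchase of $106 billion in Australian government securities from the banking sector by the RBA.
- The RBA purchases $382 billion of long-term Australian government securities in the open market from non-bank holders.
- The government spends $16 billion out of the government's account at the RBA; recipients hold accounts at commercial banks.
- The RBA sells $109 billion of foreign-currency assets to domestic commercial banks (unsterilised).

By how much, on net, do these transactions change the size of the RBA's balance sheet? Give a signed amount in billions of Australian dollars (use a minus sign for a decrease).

+$379 billion

RBA balance sheet:
  Assets:      Securities +$488B, Foreign assets −$109B
  Liabilities: Bank reserves +$395B, Government deposits −$16B
Change in total RBA assets = +$379 billion.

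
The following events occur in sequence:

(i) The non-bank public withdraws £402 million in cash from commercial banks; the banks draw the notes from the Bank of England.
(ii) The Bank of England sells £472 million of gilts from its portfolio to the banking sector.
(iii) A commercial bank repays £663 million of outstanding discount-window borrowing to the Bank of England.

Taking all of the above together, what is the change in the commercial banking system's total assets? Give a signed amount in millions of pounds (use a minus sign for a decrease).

Currency withdrawal £402 million: bank balance sheets shrink → −£402M.
OMO sale (to banks) £472 million: just an asset swap on bank balance sheets → 0.
Discount-window repayment £663 million: bank balance sheets shrink → −£663M.
Net: −402 + 0 − 663 = -£1065 million.

-£1065 million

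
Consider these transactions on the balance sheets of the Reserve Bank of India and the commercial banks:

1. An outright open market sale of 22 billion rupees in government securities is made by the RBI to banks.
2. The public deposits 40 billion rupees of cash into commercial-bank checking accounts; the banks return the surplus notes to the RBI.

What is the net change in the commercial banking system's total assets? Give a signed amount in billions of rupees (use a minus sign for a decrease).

+40 billion

OMO sale (to banks) 22 billion rupees: just an asset swap on bank balance sheets → 0.
Currency deposit 40 billion rupees: bank balance sheets expand → +40B.
Net: 0 + 40 = +40 billion.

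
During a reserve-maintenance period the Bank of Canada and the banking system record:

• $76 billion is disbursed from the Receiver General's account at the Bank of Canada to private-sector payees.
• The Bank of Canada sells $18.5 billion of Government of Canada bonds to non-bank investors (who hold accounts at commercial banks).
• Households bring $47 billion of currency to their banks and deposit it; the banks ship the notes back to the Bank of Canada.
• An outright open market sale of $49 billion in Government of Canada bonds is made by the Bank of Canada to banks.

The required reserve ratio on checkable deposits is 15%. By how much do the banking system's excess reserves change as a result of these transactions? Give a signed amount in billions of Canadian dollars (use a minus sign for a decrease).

+$39.825 billion

Government spending $76 billion: reserves +$76B, deposits +$76B.
Asset sale (to non-banks) $18.5 billion: reserves −$18.5B, deposits −$18.5B.
Currency deposit $47 billion: reserves +$47B, deposits +$47B.
OMO sale (to banks) $49 billion: reserves −$49B, deposits 0.
Totals: Δreserves = +$55.5B, Δdeposits = +$104.5B.
Δrequired reserves = 15% × +$104.5B = +$15.675B.
Δexcess reserves = Δreserves − Δrequired = +$55.5B − (+$15.675B) = +$39.825 billion.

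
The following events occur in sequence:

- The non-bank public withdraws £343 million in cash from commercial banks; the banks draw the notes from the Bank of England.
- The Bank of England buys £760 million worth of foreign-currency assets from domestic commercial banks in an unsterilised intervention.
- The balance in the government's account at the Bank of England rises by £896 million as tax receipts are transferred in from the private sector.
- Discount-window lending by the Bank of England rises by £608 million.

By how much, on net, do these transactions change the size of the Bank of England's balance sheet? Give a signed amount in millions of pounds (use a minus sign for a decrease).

Bank of England balance sheet:
  Assets:      Loans to banks +£608M, Foreign assets +£760M
  Liabilities: Bank reserves +£129M, Currency in circulation +£343M, Government deposits +£896M
Commercial banking system:
  Assets:      Reserves at CB +£129M, Foreign assets −£760M
  Liabilities: Checkable deposits −£1239M, Borrowings from CB +£608M
Change in total Bank of England assets = +£1368 million.

+£1368 million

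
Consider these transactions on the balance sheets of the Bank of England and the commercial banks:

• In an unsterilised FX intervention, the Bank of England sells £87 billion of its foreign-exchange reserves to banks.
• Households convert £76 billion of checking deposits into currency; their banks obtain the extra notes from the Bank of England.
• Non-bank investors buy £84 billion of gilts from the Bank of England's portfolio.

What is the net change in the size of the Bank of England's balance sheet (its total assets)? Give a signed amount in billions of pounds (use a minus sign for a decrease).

-£171 billion

Bank of England balance sheet:
  Assets:      Securities −£84B, Foreign assets −£87B
  Liabilities: Bank reserves −£247B, Currency in circulation +£76B
Commercial banking system:
  Assets:      Reserves at CB −£247B, Foreign assets +£87B
  Liabilities: Checkable deposits −£160B
Change in total Bank of England assets = -£171 billion.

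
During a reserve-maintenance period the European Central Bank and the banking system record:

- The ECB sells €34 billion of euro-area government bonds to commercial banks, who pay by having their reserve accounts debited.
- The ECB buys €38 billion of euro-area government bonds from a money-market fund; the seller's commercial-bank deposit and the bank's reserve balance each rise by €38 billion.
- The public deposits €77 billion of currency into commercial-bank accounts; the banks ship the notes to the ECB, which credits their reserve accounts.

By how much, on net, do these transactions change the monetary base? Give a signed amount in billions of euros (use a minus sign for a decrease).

OMO sale (to banks) €34 billion: ECB balance sheet contracts → −€34B.
Asset purchase (from non-banks) €38 billion: ECB balance sheet expands → +€38B.
Currency deposit €77 billion: just a shift between currency and reserves — both are base money → 0.
Net: −34 + 38 + 0 = +€4 billion.

+€4 billion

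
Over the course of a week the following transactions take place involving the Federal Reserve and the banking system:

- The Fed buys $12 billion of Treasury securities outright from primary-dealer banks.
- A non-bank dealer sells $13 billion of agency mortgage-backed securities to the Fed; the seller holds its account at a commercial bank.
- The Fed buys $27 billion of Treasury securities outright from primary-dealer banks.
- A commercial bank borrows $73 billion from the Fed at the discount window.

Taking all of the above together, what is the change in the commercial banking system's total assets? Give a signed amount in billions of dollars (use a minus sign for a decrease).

+$86 billion

Fed balance sheet:
  Assets:      Securities +$52B, Loans to banks +$73B
  Liabilities: Bank reserves +$125B
Commercial banking system:
  Assets:      Reserves at CB +$125B, Securities −$39B
  Liabilities: Checkable deposits +$13B, Borrowings from CB +$73B
Change in total bank assets = +$86 billion.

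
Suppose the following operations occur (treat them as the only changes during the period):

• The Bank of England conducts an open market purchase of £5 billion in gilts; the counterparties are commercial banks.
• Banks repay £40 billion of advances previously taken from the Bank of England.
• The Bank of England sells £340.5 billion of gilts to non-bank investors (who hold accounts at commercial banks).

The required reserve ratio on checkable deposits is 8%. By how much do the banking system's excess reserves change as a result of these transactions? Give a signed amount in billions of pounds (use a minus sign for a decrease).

-£348.26 billion

OMO purchase (from banks) £5 billion: reserves +£5B, deposits 0.
Discount-window repayment £40 billion: reserves −£40B, deposits 0.
Asset sale (to non-banks) £340.5 billion: reserves −£340.5B, deposits −£340.5B.
Totals: Δreserves = −£375.5B, Δdeposits = −£340.5B.
Δrequired reserves = 8% × −£340.5B = −£27.24B.
Δexcess reserves = Δreserves − Δrequired = −£375.5B − (−£27.24B) = -£348.26 billion.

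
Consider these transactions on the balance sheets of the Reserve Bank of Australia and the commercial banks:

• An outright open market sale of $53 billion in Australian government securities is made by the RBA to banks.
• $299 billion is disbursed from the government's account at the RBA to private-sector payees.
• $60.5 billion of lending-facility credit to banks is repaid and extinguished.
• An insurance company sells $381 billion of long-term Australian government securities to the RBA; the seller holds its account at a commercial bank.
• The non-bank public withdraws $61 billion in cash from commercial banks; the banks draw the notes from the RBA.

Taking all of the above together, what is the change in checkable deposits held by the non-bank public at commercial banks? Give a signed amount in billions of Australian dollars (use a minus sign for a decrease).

OMO sale (to banks) $53 billion: the counterparty is a bank, so public deposits are unchanged → 0.
Government spending $299 billion: non-bank counterparties' bank balances rise → +$299B.
Discount-window repayment $60.5 billion: the counterparty is a bank, so public deposits are unchanged → 0.
Asset purchase (from non-banks) $381 billion: non-bank counterparties' bank balances rise → +$381B.
Currency withdrawal $61 billion: non-bank counterparties' bank balances fall → −$61B.
Net: 0 + 299 + 0 + 381 − 61 = +$619 billion.

+$619 billion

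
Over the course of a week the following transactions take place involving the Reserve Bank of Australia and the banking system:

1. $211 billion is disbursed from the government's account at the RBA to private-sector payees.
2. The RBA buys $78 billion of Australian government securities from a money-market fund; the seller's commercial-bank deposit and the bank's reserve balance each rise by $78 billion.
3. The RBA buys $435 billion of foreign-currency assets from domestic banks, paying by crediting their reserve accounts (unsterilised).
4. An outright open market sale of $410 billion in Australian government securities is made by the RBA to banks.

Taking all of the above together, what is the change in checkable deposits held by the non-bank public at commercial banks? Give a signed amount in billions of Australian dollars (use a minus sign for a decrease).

+$289 billion

RBA balance sheet:
  Assets:      Securities −$332B, Foreign assets +$435B
  Liabilities: Bank reserves +$314B, Government deposits −$211B
Commercial banking system:
  Assets:      Reserves at CB +$314B, Securities +$410B, Foreign assets −$435B
  Liabilities: Checkable deposits +$289B
So the change in checkable deposits held by the non-bank public at commercial banks is +$289 billion.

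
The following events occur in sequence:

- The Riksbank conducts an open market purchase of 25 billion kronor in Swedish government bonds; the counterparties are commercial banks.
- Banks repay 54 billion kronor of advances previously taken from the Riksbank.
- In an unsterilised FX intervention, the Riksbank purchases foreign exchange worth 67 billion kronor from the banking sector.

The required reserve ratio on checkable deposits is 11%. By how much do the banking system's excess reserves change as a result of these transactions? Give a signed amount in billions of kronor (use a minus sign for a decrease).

+38 billion

OMO purchase (from banks) 25 billion kronor: reserves +25B, deposits 0.
Discount-window repayment 54 billion kronor: reserves −54B, deposits 0.
FX purchase 67 billion kronor: reserves +67B, deposits 0.
Totals: Δreserves = +38B, Δdeposits = 0.
Δrequired reserves = 11% × 0 = 0.
Δexcess reserves = Δreserves − Δrequired = +38B − (0) = +38 billion.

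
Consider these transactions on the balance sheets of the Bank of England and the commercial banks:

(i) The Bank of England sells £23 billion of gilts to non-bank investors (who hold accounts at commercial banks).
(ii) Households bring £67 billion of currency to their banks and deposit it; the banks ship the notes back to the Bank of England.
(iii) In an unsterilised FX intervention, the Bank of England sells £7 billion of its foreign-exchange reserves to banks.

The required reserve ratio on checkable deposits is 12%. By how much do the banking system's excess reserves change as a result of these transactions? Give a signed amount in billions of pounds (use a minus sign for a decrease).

+£31.72 billion

Asset sale (to non-banks) £23 billion: reserves −£23B, deposits −£23B.
Currency deposit £67 billion: reserves +£67B, deposits +£67B.
FX sale £7 billion: reserves −£7B, deposits 0.
Totals: Δreserves = +£37B, Δdeposits = +£44B.
Δrequired reserves = 12% × +£44B = +£5.28B.
Δexcess reserves = Δreserves − Δrequired = +£37B − (+£5.28B) = +£31.72 billion.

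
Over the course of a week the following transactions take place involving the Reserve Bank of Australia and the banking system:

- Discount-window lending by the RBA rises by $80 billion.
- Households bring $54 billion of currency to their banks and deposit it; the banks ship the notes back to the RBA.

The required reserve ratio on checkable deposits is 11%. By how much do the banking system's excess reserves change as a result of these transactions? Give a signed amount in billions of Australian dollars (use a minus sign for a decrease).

Discount-window loan $80 billion: reserves +$80B, deposits 0.
Currency deposit $54 billion: reserves +$54B, deposits +$54B.
Totals: Δreserves = +$134B, Δdeposits = +$54B.
Δrequired reserves = 11% × +$54B = +$5.94B.
Δexcess reserves = Δreserves − Δrequired = +$134B − (+$5.94B) = +$128.06 billion.

+$128.06 billion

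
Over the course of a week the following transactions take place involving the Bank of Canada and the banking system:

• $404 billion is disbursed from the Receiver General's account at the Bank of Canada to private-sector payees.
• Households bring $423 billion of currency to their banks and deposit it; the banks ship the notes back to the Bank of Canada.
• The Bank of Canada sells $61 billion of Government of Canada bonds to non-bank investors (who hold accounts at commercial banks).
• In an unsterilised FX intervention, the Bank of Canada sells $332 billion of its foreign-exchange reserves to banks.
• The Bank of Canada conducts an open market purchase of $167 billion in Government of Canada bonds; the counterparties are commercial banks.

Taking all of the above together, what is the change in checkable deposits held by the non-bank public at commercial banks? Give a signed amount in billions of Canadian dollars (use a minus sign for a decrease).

Bank of Canada balance sheet:
  Assets:      Securities +$106B, Foreign assets −$332B
  Liabilities: Bank reserves +$601B, Currency in circulation −$423B, Government deposits −$404B
Commercial banking system:
  Assets:      Reserves at CB +$601B, Securities −$167B, Foreign assets +$332B
  Liabilities: Checkable deposits +$766B
So the change in checkable deposits held by the non-bank public at commercial banks is +$766 billion.

+$766 billion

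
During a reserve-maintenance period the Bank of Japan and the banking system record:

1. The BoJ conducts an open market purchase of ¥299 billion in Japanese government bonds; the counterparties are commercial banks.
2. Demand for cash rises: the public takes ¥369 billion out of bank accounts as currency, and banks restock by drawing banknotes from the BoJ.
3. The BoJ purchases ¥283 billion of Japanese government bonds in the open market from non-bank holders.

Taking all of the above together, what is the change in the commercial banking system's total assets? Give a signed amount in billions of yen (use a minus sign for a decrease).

BoJ balance sheet:
  Assets:      Securities +¥582B
  Liabilities: Bank reserves +¥213B, Currency in circulation +¥369B
Commercial banking system:
  Assets:      Reserves at CB +¥213B, Securities −¥299B
  Liabilities: Checkable deposits −¥86B
Change in total bank assets = -¥86 billion.

-¥86 billion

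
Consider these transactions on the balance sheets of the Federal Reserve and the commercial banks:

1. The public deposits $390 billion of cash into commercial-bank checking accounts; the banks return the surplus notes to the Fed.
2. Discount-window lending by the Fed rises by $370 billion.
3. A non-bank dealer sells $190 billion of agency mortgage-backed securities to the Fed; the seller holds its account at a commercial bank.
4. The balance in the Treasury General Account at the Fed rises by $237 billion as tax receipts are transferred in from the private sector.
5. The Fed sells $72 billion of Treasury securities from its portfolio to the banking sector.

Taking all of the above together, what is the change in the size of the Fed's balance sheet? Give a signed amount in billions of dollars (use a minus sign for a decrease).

+$488 billion

Fed balance sheet:
  Assets:      Securities +$118B, Loans to banks +$370B
  Liabilities: Bank reserves +$641B, Currency in circulation −$390B, Government deposits +$237B
Change in total Fed assets = +$488 billion.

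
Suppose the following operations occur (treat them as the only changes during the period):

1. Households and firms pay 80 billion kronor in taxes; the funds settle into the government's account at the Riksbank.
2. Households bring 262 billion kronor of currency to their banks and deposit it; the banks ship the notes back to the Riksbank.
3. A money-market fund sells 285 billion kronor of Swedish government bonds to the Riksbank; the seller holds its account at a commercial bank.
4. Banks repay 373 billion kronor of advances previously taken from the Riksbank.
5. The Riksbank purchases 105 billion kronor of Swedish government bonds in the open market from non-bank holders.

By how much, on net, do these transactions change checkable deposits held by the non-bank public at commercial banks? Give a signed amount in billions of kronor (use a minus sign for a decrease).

Riksbank balance sheet:
  Assets:      Securities +390B, Loans to banks −373B
  Liabilities: Bank reserves +199B, Currency in circulation −262B, Government deposits +80B
Commercial banking system:
  Assets:      Reserves at CB +199B
  Liabilities: Checkable deposits +572B, Borrowings from CB −373B
So the change in checkable deposits held by the non-bank public at commercial banks is +572 billion.

+572 billion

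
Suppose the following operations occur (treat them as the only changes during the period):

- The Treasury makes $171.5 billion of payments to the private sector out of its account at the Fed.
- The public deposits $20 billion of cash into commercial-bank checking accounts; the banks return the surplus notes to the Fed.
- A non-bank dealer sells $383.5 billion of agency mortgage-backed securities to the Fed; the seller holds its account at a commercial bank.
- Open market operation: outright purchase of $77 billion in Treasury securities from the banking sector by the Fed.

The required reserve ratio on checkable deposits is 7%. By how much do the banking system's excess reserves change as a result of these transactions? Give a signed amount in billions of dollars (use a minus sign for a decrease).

Government spending $171.5 billion: reserves +$171.5B, deposits +$171.5B.
Currency deposit $20 billion: reserves +$20B, deposits +$20B.
Asset purchase (from non-banks) $383.5 billion: reserves +$383.5B, deposits +$383.5B.
OMO purchase (from banks) $77 billion: reserves +$77B, deposits 0.
Totals: Δreserves = +$652B, Δdeposits = +$575B.
Δrequired reserves = 7% × +$575B = +$40.25B.
Δexcess reserves = Δreserves − Δrequired = +$652B − (+$40.25B) = +$611.75 billion.

+$611.75 billion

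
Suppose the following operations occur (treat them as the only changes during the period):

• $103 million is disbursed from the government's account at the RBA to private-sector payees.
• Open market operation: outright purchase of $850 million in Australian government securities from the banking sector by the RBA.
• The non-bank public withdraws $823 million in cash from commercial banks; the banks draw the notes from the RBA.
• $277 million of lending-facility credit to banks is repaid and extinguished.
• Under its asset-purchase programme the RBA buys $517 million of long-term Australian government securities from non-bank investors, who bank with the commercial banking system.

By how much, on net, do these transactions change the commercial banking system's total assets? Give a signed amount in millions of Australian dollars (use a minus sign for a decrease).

RBA balance sheet:
  Assets:      Securities +$1367M, Loans to banks −$277M
  Liabilities: Bank reserves +$370M, Currency in circulation +$823M, Government deposits −$103M
Commercial banking system:
  Assets:      Reserves at CB +$370M, Securities −$850M
  Liabilities: Checkable deposits −$203M, Borrowings from CB −$277M
Change in total bank assets = -$480 million.

-$480 million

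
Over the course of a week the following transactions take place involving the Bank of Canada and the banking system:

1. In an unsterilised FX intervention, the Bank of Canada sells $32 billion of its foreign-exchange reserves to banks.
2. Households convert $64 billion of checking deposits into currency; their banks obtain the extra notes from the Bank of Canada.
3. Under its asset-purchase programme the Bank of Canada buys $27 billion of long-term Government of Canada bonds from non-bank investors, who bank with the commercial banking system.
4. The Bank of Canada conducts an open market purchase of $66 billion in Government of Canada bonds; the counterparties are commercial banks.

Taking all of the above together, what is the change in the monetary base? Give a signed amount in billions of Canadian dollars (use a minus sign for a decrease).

FX sale $32 billion: Bank of Canada balance sheet contracts → −$32B.
Currency withdrawal $64 billion: just a shift between currency and reserves — both are base money → 0.
Asset purchase (from non-banks) $27 billion: Bank of Canada balance sheet expands → +$27B.
OMO purchase (from banks) $66 billion: Bank of Canada balance sheet expands → +$66B.
Net: −32 + 0 + 27 + 66 = +$61 billion.

+$61 billion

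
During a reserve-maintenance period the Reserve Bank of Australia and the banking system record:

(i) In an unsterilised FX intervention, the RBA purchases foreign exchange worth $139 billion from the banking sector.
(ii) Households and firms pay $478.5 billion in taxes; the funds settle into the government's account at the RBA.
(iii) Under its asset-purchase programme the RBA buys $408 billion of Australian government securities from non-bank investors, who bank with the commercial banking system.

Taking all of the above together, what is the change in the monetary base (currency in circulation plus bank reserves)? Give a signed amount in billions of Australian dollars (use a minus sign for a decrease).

+$68.5 billion

FX purchase $139 billion: RBA balance sheet expands → +$139B.
Government account inflow $478.5 billion: reserves shift to a non-base liability → −$478.5B.
Asset purchase (from non-banks) $408 billion: RBA balance sheet expands → +$408B.
Net: 139 − 478.5 + 408 = +$68.5 billion.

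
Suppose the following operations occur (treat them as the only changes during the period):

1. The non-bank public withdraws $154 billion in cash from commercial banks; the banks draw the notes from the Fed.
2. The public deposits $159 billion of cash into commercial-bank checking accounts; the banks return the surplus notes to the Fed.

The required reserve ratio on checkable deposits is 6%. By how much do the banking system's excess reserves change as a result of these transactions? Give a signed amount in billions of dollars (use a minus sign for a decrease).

+$4.7 billion

Currency withdrawal $154 billion: reserves −$154B, deposits −$154B.
Currency deposit $159 billion: reserves +$159B, deposits +$159B.
Totals: Δreserves = +$5B, Δdeposits = +$5B.
Δrequired reserves = 6% × +$5B = +$0.3B.
Δexcess reserves = Δreserves − Δrequired = +$5B − (+$0.3B) = +$4.7 billion.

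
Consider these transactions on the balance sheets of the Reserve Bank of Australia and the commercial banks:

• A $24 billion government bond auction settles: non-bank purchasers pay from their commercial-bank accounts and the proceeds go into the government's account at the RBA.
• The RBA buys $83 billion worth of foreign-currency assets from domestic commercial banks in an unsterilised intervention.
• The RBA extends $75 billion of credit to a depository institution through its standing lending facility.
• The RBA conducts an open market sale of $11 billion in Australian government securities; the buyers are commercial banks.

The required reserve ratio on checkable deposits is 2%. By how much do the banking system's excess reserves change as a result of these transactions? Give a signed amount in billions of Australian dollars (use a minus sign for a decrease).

Government account inflow $24 billion: reserves −$24B, deposits −$24B.
FX purchase $83 billion: reserves +$83B, deposits 0.
Discount-window loan $75 billion: reserves +$75B, deposits 0.
OMO sale (to banks) $11 billion: reserves −$11B, deposits 0.
Totals: Δreserves = +$123B, Δdeposits = −$24B.
Δrequired reserves = 2% × −$24B = −$0.48B.
Δexcess reserves = Δreserves − Δrequired = +$123B − (−$0.48B) = +$123.48 billion.

+$123.48 billion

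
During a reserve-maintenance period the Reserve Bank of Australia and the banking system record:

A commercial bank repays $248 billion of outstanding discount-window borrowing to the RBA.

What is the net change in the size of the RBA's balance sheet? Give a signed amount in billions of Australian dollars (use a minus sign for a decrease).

Discount-window repayment $248 billion: an RBA asset is shed → −$248B.

-$248 billion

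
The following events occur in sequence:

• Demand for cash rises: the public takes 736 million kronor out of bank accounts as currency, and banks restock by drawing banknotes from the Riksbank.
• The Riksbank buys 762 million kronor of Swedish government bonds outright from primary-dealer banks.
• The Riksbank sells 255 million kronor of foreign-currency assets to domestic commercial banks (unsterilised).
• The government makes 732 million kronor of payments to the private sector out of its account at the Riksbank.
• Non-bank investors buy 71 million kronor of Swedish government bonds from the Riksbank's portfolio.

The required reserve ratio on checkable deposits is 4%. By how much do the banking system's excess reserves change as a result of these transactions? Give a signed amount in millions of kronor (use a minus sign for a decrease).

Currency withdrawal 736 million kronor: reserves −736M, deposits −736M.
OMO purchase (from banks) 762 million kronor: reserves +762M, deposits 0.
FX sale 255 million kronor: reserves −255M, deposits 0.
Government spending 732 million kronor: reserves +732M, deposits +732M.
Asset sale (to non-banks) 71 million kronor: reserves −71M, deposits −71M.
Totals: Δreserves = +432M, Δdeposits = −75M.
Δrequired reserves = 4% × −75M = −3M.
Δexcess reserves = Δreserves − Δrequired = +432M − (−3M) = +435 million.

+435 million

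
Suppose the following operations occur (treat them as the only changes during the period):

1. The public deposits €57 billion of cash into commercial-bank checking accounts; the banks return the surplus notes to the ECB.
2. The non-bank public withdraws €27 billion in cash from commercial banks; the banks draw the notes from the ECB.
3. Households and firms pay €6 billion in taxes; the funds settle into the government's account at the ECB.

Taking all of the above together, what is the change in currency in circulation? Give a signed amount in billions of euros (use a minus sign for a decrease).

Currency deposit €57 billion: notes return to the central bank → −€57B.
Currency withdrawal €27 billion: notes leave the central bank → +€27B.
Government account inflow €6 billion: no currency enters or leaves circulation → 0.
Net: −57 + 27 + 0 = -€30 billion.

-€30 billion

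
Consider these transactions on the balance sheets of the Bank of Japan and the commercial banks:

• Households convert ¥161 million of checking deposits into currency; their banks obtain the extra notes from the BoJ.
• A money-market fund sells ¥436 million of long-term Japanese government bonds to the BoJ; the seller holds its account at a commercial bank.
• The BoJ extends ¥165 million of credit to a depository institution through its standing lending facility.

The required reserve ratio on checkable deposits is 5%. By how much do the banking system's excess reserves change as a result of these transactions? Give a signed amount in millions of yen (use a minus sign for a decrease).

Currency withdrawal ¥161 million: reserves −¥161M, deposits −¥161M.
Asset purchase (from non-banks) ¥436 million: reserves +¥436M, deposits +¥436M.
Discount-window loan ¥165 million: reserves +¥165M, deposits 0.
Totals: Δreserves = +¥440M, Δdeposits = +¥275M.
Δrequired reserves = 5% × +¥275M = +¥13.75M.
Δexcess reserves = Δreserves − Δrequired = +¥440M − (+¥13.75M) = +¥426.25 million.

+¥426.25 million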